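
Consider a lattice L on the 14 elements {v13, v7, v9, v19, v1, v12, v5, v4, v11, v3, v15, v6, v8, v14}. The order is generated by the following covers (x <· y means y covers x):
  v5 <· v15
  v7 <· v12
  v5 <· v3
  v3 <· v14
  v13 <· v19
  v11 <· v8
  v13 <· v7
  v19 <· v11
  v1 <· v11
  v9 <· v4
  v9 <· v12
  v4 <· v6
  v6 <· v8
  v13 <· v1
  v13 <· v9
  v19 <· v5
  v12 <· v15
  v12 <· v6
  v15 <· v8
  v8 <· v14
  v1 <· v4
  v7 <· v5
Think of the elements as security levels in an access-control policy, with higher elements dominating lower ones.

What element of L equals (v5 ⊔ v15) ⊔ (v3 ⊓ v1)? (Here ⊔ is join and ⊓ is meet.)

v5 ∨ v15 = v15
v3 ∧ v1 = v13
v15 ∨ v13 = v15

v15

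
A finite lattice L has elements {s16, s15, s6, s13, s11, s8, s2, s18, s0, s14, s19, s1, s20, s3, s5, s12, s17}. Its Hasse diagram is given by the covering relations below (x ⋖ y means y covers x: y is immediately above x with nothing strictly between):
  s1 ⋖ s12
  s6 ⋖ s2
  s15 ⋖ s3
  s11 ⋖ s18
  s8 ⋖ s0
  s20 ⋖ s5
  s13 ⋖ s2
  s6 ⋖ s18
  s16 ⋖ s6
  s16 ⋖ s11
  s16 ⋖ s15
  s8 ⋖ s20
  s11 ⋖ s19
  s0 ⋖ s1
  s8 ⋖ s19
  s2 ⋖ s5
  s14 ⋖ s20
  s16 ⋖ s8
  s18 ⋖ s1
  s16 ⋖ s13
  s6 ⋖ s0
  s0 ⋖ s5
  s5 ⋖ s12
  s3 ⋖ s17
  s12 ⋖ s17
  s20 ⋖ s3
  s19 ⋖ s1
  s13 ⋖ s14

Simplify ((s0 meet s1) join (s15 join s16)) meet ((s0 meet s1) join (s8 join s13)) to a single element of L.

s0 ∧ s1 = s0
s15 ∨ s16 = s15
s0 ∨ s15 = s17
s0 ∧ s1 = s0
s8 ∨ s13 = s20
s0 ∨ s20 = s5
s17 ∧ s5 = s5

s5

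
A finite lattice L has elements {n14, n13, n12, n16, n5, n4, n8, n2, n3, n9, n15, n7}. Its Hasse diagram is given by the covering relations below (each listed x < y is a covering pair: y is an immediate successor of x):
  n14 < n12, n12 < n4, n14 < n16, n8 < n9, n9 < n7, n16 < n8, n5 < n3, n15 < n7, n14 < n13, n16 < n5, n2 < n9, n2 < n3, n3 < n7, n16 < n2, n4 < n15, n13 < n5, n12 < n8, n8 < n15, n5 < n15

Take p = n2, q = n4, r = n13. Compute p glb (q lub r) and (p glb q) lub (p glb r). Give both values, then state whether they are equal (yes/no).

n16; n14; no

q lub r = n15, so p glb (q lub r) = n2 glb n15 = n16.
p glb q = n14 and p glb r = n14, so (p glb q) lub (p glb r) = n14 lub n14 = n14.
Equal: no.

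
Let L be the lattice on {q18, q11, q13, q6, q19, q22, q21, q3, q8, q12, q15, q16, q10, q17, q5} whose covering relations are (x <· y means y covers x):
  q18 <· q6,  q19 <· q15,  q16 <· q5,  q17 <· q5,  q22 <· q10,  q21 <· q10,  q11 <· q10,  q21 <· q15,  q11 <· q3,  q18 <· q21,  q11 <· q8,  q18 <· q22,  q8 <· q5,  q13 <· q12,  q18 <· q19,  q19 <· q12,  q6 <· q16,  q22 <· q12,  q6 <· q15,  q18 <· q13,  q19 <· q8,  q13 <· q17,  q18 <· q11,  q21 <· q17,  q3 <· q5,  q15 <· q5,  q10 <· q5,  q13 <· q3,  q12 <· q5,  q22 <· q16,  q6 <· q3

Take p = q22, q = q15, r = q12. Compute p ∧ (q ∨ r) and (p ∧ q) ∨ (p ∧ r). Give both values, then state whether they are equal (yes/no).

q ∨ r = q5, so p ∧ (q ∨ r) = q22 ∧ q5 = q22.
p ∧ q = q18 and p ∧ r = q22, so (p ∧ q) ∨ (p ∧ r) = q18 ∨ q22 = q22.
Equal: yes.

q22; q22; yes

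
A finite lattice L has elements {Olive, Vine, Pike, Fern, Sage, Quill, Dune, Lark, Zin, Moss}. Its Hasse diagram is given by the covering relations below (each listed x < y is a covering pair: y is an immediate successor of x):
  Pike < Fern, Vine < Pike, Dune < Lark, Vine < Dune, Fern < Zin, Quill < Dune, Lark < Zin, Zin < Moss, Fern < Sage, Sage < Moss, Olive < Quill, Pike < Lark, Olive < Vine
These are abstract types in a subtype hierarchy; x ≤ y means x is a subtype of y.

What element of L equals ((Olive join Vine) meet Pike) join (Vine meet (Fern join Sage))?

Olive ∨ Vine = Vine
Vine ∧ Pike = Vine
Fern ∨ Sage = Sage
Vine ∧ Sage = Vine
Vine ∨ Vine = Vine

Vine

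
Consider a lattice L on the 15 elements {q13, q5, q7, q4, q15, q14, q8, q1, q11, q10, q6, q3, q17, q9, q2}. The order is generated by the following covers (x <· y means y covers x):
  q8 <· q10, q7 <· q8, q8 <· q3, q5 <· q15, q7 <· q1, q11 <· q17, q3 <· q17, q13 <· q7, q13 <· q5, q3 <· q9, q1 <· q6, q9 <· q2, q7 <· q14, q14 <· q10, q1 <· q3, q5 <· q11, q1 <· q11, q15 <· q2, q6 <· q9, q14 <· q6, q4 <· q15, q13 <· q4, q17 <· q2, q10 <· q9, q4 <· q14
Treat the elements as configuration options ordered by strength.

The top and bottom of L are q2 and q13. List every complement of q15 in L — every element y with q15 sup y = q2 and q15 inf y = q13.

Need y with q15 ∨ y = q2 and q15 ∧ y = q13.
Checking each element gives: q1, q3, q7, q8.

q1, q3, q7, q8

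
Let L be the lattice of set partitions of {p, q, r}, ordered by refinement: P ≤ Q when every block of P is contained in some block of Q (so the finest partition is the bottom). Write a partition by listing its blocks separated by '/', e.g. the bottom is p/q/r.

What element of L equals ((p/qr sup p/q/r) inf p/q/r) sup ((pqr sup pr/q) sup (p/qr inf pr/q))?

p/qr ∨ p/q/r = p/qr
p/qr ∧ p/q/r = p/q/r
pqr ∨ pr/q = pqr
p/qr ∧ pr/q = p/q/r
pqr ∨ p/q/r = pqr
p/q/r ∨ pqr = pqr

pqr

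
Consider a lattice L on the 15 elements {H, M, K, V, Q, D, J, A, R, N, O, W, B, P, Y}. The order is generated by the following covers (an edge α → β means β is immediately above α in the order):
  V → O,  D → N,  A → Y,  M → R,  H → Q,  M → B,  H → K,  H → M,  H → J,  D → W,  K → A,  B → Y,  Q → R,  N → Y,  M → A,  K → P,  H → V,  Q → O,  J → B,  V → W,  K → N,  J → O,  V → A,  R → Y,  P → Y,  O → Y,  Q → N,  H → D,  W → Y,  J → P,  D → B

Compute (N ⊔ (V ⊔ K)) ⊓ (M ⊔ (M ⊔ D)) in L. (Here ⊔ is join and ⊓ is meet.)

B

V ∨ K = A
N ∨ A = Y
M ∨ D = B
M ∨ B = B
Y ∧ B = B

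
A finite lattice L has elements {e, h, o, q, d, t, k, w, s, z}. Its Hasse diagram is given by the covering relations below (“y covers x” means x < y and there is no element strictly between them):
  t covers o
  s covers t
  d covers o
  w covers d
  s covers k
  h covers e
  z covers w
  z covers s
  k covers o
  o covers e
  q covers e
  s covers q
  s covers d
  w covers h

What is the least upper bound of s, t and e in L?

Common upper bounds of {s, t, e}: s, z.
The least among these is s.

s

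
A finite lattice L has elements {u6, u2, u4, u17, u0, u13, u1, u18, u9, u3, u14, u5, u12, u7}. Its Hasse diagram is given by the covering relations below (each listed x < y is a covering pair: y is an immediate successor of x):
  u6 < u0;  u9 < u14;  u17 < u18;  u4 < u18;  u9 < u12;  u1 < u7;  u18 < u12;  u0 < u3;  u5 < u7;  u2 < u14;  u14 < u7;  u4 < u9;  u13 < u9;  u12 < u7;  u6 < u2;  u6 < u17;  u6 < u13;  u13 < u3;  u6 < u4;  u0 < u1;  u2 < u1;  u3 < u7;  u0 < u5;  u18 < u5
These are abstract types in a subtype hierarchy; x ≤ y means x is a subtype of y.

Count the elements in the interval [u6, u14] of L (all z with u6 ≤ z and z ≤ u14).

The interval [u6, u14] = {u13, u14, u2, u4, u6, u9}, which has 6 elements.

6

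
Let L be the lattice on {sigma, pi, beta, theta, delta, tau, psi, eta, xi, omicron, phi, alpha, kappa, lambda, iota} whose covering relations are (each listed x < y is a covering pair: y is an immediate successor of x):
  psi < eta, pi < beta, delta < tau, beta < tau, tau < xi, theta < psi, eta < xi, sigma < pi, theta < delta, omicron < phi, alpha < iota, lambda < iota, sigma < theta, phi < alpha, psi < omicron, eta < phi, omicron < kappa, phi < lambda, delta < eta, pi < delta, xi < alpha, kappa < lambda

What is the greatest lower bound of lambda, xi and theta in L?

Common lower bounds of {lambda, xi, theta}: sigma, theta.
The greatest among these is theta.

theta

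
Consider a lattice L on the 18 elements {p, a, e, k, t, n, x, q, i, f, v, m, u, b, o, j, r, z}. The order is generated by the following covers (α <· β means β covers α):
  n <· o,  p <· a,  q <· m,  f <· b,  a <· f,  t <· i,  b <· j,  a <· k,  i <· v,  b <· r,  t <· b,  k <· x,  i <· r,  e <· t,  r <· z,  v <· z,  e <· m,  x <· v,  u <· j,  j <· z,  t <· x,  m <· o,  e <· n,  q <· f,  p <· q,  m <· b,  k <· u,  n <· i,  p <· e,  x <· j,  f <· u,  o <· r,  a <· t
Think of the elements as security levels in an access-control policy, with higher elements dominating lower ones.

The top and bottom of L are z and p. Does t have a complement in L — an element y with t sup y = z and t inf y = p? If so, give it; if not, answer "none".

For every candidate y, either t ∨ y ≠ z or t ∧ y ≠ p; no complement exists.

none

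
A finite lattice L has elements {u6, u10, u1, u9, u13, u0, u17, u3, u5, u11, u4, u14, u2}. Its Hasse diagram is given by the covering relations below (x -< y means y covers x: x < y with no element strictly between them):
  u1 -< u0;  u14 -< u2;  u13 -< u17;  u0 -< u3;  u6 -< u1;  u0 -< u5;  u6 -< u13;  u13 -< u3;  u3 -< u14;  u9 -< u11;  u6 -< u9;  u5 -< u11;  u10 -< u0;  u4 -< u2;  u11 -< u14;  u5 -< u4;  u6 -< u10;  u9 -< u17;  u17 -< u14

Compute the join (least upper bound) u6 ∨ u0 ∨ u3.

Common upper bounds of {u6, u0, u3}: u14, u2, u3.
The least among these is u3.

u3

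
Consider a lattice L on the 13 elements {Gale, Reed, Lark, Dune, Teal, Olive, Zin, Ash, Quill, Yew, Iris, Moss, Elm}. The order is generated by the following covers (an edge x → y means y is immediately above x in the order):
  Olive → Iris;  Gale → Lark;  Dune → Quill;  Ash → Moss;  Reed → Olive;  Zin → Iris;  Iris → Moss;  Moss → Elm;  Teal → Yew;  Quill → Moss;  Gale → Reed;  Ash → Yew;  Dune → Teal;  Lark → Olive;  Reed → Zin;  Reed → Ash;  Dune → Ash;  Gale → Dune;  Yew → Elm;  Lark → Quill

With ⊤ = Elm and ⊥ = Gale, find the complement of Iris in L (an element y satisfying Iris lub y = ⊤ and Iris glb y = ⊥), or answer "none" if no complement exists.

Need y with Iris ∨ y = Elm and Iris ∧ y = Gale.
Checking each element gives: Teal.

Teal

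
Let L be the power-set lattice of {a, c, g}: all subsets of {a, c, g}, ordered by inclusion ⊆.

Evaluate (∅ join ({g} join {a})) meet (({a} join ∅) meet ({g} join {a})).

{a}

{g} ∨ {a} = {a,g}
∅ ∨ {a,g} = {a,g}
{a} ∨ ∅ = {a}
{g} ∨ {a} = {a,g}
{a} ∧ {a,g} = {a}
{a,g} ∧ {a} = {a}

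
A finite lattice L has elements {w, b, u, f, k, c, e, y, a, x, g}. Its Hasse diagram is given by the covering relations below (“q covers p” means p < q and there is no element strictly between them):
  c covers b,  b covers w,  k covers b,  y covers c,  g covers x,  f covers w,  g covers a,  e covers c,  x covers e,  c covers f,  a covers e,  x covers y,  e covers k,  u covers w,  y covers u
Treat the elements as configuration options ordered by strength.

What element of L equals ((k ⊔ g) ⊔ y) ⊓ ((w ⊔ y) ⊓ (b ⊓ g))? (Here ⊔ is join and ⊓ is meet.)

k ∨ g = g
g ∨ y = g
w ∨ y = y
b ∧ g = b
y ∧ b = b
g ∧ b = b

b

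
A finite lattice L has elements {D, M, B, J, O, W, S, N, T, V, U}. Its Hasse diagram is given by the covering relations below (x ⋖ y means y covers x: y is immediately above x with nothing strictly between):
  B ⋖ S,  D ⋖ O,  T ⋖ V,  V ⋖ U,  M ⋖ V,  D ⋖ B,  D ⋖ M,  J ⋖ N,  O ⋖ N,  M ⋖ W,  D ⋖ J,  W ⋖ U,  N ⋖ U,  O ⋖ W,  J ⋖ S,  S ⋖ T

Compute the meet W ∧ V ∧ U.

M

Common lower bounds of {W, V, U}: D, M.
The greatest among these is M.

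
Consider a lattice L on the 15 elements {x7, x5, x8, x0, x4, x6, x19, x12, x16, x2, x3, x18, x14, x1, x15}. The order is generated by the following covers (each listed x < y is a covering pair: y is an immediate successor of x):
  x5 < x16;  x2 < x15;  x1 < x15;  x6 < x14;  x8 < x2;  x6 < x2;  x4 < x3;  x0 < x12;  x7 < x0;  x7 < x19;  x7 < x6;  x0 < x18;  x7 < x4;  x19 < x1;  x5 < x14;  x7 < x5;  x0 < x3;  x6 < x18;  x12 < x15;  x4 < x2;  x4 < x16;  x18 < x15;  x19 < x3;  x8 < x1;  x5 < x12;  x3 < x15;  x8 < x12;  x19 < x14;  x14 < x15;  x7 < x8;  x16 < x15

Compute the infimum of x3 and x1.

Common lower bounds of {x3, x1}: x19, x7.
The greatest among these is x19.

x19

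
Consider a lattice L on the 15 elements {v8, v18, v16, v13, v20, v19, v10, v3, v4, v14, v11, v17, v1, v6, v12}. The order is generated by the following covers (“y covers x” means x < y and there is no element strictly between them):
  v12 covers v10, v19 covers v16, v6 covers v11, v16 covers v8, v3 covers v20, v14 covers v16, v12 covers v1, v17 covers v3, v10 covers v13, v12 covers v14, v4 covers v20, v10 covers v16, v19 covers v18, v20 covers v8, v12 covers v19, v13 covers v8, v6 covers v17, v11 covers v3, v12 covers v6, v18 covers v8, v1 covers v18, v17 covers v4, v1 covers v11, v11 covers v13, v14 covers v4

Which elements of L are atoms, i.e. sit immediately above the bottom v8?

v13, v16, v18, v20

The atoms are exactly the elements that cover v8: v13, v16, v18, v20.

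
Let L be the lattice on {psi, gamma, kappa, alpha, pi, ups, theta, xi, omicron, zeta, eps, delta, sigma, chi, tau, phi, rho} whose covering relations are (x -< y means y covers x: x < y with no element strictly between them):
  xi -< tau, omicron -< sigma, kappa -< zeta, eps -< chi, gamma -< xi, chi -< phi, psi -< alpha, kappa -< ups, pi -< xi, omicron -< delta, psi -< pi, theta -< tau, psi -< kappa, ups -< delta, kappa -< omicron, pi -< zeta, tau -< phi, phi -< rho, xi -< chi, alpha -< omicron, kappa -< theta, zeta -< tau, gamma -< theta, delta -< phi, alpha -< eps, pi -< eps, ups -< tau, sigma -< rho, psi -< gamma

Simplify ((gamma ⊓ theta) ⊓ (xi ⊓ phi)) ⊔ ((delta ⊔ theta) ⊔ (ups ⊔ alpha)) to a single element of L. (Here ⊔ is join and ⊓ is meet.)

phi

gamma ∧ theta = gamma
xi ∧ phi = xi
gamma ∧ xi = gamma
delta ∨ theta = phi
ups ∨ alpha = delta
phi ∨ delta = phi
gamma ∨ phi = phi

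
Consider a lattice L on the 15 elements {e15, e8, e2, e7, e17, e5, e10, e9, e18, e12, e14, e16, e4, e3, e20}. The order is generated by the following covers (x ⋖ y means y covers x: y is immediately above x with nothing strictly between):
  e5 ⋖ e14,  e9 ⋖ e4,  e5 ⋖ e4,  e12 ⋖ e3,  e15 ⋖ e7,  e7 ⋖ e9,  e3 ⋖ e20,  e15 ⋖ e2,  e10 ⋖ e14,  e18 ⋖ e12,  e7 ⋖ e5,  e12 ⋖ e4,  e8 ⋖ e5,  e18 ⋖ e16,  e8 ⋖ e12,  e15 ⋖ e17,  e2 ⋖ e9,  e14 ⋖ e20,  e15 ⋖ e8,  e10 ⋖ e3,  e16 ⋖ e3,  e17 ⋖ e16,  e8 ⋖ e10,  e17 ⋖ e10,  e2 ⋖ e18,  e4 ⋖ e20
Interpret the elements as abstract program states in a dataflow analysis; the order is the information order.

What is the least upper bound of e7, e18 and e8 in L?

e4

Common upper bounds of {e7, e18, e8}: e20, e4.
The least among these is e4.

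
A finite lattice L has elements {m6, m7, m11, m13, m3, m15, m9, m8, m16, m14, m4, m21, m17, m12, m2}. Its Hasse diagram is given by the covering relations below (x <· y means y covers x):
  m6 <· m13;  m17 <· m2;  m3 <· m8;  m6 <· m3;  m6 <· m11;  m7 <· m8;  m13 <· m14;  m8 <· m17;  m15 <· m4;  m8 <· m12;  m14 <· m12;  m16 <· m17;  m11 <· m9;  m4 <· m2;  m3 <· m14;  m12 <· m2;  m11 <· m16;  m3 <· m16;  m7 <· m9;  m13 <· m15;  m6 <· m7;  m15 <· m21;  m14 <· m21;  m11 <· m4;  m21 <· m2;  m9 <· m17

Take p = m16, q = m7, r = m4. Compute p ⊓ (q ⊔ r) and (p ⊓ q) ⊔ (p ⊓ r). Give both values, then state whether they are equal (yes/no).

m16; m11; no

q ⊔ r = m2, so p ⊓ (q ⊔ r) = m16 ⊓ m2 = m16.
p ⊓ q = m6 and p ⊓ r = m11, so (p ⊓ q) ⊔ (p ⊓ r) = m6 ⊔ m11 = m11.
Equal: no.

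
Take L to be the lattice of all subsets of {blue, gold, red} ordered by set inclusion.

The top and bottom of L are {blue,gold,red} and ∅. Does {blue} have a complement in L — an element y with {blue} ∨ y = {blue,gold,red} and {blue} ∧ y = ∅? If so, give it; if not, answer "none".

Need y with {blue} ∨ y = {blue,gold,red} and {blue} ∧ y = ∅.
Checking each element gives: {gold,red}.

{gold,red}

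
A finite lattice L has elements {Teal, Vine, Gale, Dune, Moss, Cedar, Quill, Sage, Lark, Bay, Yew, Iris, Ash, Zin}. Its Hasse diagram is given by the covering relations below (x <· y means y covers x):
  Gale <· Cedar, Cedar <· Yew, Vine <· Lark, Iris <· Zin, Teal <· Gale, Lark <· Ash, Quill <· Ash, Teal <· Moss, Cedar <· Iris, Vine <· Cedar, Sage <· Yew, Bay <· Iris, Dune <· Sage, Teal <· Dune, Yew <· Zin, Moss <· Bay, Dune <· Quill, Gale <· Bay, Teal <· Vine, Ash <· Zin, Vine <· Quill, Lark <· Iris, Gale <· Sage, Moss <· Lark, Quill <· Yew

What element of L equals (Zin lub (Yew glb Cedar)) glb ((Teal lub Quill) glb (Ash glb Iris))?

Vine

Yew ∧ Cedar = Cedar
Zin ∨ Cedar = Zin
Teal ∨ Quill = Quill
Ash ∧ Iris = Lark
Quill ∧ Lark = Vine
Zin ∧ Vine = Vine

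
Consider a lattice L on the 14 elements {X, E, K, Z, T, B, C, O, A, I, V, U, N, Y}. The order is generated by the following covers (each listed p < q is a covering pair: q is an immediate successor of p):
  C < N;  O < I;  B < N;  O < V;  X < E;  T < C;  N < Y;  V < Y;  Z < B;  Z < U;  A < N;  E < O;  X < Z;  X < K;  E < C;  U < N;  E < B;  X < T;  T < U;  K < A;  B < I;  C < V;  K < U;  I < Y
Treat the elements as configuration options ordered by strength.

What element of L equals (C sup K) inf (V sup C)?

C ∨ K = N
V ∨ C = V
N ∧ V = C

C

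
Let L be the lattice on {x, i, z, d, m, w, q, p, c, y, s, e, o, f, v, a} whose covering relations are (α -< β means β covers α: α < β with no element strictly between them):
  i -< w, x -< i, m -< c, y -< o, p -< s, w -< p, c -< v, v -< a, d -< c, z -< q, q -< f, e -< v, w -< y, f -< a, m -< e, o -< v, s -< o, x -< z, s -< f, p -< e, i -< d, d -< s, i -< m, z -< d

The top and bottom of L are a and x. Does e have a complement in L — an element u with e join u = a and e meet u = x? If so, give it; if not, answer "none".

Need u with e ∨ u = a and e ∧ u = x.
Checking each element gives: q.

q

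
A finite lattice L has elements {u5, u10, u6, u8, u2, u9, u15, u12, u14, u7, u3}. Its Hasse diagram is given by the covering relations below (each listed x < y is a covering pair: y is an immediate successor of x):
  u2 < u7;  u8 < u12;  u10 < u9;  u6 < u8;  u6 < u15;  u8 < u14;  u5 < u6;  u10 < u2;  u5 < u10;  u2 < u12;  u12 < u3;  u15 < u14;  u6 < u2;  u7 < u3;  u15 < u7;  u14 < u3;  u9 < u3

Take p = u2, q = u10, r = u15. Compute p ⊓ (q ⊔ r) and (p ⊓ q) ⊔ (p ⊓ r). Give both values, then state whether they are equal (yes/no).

q ⊔ r = u7, so p ⊓ (q ⊔ r) = u2 ⊓ u7 = u2.
p ⊓ q = u10 and p ⊓ r = u6, so (p ⊓ q) ⊔ (p ⊓ r) = u10 ⊔ u6 = u2.
Equal: yes.

u2; u2; yes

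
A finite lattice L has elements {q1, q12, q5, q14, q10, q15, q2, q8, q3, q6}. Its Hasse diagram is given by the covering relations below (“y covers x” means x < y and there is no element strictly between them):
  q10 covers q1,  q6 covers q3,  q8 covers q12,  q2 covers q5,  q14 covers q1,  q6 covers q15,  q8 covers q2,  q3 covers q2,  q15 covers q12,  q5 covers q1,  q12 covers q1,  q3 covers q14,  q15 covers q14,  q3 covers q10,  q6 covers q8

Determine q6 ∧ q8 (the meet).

q8

Common lower bounds of {q6, q8}: q1, q12, q2, q5, q8.
The greatest among these is q8.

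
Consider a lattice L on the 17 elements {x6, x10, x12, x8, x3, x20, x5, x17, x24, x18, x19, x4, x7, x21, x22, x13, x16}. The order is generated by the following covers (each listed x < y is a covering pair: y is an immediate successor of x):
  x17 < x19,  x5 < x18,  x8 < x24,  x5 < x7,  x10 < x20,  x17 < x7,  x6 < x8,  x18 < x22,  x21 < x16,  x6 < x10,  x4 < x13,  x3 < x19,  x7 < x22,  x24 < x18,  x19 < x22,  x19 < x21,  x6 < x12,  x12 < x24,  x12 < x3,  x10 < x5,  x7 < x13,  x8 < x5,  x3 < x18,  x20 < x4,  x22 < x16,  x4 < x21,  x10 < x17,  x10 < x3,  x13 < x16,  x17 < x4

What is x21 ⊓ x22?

x19

Common lower bounds of {x21, x22}: x10, x12, x17, x19, x3, x6.
The greatest among these is x19.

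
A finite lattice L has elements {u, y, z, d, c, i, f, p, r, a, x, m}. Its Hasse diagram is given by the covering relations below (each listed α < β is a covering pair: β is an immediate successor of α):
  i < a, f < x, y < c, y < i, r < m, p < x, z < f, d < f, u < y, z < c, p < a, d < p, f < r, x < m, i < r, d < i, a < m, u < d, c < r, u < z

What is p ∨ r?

Common upper bounds of {p, r}: m.
The least among these is m.

m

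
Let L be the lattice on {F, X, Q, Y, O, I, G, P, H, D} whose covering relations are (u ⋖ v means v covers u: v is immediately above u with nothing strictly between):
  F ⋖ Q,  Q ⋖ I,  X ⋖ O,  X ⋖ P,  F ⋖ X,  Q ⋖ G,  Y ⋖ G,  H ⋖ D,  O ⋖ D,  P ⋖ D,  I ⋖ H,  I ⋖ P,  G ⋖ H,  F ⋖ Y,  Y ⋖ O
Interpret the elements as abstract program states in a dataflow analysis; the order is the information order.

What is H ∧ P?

I

Common lower bounds of {H, P}: F, I, Q.
The greatest among these is I.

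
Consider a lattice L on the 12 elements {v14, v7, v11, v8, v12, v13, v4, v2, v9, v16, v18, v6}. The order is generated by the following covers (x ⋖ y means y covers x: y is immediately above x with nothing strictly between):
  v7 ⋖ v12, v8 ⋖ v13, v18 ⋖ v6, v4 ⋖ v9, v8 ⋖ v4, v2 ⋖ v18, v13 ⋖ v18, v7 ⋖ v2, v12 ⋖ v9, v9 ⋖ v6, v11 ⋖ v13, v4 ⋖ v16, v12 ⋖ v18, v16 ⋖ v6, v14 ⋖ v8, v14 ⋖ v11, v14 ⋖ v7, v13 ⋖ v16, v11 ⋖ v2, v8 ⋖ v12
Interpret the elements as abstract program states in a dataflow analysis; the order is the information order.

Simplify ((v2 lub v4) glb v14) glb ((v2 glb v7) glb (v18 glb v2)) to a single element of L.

v14

v2 ∨ v4 = v6
v6 ∧ v14 = v14
v2 ∧ v7 = v7
v18 ∧ v2 = v2
v7 ∧ v2 = v7
v14 ∧ v7 = v14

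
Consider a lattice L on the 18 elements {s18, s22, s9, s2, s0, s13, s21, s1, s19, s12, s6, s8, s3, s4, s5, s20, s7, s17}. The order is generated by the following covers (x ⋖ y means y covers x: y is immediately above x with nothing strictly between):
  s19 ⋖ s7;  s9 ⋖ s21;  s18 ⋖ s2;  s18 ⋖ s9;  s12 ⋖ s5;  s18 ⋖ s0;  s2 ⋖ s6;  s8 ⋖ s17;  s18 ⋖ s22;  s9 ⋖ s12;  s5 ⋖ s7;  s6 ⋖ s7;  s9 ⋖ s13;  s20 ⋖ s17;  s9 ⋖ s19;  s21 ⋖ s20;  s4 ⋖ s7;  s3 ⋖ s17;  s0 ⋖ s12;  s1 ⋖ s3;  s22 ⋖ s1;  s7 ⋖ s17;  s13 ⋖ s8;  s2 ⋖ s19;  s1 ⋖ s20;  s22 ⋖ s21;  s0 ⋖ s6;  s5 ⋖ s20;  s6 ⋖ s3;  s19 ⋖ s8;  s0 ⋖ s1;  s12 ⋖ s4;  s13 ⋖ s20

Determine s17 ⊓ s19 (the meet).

Common lower bounds of {s17, s19}: s18, s19, s2, s9.
The greatest among these is s19.

s19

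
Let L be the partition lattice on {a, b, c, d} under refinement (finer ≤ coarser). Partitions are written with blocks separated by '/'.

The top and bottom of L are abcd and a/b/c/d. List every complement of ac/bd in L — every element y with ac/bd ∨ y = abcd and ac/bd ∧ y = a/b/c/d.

Need y with ac/bd ∨ y = abcd and ac/bd ∧ y = a/b/c/d.
Checking each element gives: a/b/cd, a/bc/d, ab/c/d, ab/cd, ad/b/c, ad/bc.

a/b/cd, a/bc/d, ab/c/d, ab/cd, ad/b/c, ad/bc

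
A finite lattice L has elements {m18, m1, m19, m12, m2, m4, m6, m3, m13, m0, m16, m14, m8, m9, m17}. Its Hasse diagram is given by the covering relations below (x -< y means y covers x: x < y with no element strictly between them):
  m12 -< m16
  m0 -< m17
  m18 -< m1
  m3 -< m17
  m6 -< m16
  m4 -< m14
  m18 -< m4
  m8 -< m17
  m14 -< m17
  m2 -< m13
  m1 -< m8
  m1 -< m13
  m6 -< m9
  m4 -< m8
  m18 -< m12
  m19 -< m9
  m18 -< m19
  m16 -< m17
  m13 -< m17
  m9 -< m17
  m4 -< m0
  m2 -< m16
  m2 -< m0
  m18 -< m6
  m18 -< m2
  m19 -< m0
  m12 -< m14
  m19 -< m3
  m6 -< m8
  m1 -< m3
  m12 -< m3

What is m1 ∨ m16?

Common upper bounds of {m1, m16}: m17.
The least among these is m17.

m17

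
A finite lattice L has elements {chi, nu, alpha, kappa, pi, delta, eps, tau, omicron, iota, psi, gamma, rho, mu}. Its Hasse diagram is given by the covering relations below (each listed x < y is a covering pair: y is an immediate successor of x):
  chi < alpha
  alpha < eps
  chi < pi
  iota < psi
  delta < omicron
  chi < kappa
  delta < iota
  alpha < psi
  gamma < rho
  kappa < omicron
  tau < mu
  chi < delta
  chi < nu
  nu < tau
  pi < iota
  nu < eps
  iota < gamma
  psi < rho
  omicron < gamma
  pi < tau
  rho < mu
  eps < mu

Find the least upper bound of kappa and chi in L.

kappa

Common upper bounds of {kappa, chi}: gamma, kappa, mu, omicron, rho.
The least among these is kappa.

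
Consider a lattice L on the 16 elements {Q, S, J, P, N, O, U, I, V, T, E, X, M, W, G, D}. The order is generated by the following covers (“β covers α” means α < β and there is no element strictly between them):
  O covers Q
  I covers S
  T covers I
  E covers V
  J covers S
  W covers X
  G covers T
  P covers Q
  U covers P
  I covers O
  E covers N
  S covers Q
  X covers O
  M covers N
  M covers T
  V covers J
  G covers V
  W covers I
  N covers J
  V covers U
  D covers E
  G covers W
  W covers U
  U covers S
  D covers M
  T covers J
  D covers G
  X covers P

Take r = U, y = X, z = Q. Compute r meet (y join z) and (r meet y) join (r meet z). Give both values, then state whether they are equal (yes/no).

y join z = X, so r meet (y join z) = U meet X = P.
r meet y = P and r meet z = Q, so (r meet y) join (r meet z) = P join Q = P.
Equal: yes.

P; P; yes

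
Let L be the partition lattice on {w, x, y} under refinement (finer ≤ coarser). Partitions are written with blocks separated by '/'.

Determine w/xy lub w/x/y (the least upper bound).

The join of w/xy and w/x/y merges any blocks that overlap across the partitions, giving w/xy.

w/xy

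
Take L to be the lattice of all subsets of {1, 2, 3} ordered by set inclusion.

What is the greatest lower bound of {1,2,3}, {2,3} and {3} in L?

Under ⊆, meet is intersection: {1,2,3} ∩ {2,3} ∩ {3} = {3}.

{3}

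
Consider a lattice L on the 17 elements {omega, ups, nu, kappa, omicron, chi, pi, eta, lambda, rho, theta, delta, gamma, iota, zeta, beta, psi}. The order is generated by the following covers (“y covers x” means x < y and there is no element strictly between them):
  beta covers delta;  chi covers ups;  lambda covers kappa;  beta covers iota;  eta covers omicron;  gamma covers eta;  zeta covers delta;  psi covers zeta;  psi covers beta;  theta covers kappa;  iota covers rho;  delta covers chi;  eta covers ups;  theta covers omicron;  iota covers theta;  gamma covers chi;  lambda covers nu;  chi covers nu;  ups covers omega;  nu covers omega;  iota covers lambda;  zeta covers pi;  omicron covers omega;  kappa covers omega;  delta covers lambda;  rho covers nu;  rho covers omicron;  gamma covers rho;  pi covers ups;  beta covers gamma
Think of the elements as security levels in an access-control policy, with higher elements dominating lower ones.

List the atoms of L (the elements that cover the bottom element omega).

The atoms are exactly the elements that cover omega: kappa, nu, omicron, ups.

kappa, nu, omicron, ups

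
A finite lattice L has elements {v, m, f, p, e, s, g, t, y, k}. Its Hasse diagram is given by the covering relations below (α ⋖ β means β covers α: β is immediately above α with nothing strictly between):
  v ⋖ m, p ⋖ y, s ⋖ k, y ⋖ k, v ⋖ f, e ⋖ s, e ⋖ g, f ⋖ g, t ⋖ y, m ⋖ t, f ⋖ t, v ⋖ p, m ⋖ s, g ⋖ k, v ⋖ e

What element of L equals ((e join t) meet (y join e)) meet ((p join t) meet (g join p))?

e ∨ t = k
y ∨ e = k
k ∧ k = k
p ∨ t = y
g ∨ p = k
y ∧ k = y
k ∧ y = y

y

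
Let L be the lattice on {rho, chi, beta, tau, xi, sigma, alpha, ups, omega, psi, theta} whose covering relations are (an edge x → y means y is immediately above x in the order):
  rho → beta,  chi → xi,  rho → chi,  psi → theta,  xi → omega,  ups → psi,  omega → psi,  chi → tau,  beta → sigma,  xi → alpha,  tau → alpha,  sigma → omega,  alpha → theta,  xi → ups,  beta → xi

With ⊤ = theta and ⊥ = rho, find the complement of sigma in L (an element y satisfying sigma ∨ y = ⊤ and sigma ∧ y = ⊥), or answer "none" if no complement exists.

tau

Need y with sigma ∨ y = theta and sigma ∧ y = rho.
Checking each element gives: tau.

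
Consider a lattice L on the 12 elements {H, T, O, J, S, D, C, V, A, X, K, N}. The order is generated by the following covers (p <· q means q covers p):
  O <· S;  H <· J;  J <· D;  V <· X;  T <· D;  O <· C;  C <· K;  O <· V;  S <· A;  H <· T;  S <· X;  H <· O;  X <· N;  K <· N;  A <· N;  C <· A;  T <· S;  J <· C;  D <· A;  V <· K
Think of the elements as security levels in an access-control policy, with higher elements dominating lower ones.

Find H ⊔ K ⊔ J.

Common upper bounds of {H, K, J}: K, N.
The least among these is K.

K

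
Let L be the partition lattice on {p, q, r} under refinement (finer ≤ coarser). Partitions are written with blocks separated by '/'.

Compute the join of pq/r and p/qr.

pqr

The join of pq/r and p/qr merges any blocks that overlap across the partitions, giving pqr.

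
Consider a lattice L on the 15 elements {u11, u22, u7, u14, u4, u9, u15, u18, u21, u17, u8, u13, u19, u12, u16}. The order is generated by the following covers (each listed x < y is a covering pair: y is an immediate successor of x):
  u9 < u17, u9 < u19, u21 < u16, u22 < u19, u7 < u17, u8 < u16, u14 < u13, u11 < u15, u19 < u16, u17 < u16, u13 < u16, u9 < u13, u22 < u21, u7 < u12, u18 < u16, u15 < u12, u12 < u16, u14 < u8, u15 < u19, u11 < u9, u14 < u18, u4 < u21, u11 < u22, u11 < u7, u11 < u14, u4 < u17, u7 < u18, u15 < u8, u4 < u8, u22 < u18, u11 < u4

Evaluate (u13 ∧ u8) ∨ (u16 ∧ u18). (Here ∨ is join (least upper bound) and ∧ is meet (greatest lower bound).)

u18

u13 ∧ u8 = u14
u16 ∧ u18 = u18
u14 ∨ u18 = u18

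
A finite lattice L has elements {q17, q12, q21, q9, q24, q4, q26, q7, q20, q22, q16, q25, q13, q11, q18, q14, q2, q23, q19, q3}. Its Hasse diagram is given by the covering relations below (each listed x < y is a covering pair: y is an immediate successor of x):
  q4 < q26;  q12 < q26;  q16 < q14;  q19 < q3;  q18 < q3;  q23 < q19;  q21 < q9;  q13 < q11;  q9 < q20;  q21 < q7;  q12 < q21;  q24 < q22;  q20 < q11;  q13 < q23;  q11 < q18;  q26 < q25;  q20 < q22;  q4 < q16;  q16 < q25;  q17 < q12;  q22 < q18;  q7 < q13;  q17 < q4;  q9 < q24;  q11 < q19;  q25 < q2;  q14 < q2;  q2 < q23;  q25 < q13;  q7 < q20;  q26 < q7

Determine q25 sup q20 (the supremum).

q11

Common upper bounds of {q25, q20}: q11, q18, q19, q3.
The least among these is q11.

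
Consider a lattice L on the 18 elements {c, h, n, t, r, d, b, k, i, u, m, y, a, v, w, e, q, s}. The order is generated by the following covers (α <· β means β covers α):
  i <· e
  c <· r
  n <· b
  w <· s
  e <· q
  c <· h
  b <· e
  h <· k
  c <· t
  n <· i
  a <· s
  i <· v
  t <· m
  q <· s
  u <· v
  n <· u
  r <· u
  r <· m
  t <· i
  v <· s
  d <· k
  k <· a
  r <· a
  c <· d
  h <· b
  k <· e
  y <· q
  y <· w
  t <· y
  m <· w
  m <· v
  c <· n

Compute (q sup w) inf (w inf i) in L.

q ∨ w = s
w ∧ i = t
s ∧ t = t

t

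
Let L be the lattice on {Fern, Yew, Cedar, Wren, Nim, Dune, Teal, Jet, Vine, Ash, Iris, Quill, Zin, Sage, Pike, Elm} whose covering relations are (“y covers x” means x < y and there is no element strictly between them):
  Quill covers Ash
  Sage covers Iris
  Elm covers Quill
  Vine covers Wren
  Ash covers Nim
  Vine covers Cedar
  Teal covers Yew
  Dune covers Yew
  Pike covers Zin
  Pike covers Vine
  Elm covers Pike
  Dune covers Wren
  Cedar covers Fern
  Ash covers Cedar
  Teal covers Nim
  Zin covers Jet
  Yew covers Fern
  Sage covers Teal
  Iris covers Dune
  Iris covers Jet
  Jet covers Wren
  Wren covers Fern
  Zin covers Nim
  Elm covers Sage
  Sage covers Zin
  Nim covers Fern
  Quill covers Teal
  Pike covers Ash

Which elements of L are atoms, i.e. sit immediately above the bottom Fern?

Cedar, Nim, Wren, Yew

The atoms are exactly the elements that cover Fern: Cedar, Nim, Wren, Yew.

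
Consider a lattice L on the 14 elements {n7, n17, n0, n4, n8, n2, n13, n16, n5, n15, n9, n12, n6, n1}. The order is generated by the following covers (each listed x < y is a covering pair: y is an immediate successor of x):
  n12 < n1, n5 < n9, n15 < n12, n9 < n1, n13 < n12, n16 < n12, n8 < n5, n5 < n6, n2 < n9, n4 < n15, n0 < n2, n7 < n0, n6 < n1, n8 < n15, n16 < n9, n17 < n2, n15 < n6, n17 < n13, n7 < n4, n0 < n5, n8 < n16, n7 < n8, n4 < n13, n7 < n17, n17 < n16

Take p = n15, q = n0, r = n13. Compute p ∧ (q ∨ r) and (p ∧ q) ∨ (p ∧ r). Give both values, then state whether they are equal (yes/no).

n15; n4; no

q ∨ r = n1, so p ∧ (q ∨ r) = n15 ∧ n1 = n15.
p ∧ q = n7 and p ∧ r = n4, so (p ∧ q) ∨ (p ∧ r) = n7 ∨ n4 = n4.
Equal: no.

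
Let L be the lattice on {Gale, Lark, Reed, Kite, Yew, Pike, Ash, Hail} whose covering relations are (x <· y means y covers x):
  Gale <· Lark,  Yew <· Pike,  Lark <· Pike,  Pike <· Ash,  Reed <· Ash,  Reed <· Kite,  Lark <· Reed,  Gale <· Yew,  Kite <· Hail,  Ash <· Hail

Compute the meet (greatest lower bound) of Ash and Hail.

Common lower bounds of {Ash, Hail}: Ash, Gale, Lark, Pike, Reed, Yew.
The greatest among these is Ash.

Ash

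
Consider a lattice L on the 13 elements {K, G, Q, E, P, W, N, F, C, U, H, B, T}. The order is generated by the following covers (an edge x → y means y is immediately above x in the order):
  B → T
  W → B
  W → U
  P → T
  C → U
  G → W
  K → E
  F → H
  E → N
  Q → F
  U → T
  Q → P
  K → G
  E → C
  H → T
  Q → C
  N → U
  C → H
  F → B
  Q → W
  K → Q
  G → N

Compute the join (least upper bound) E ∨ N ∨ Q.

Common upper bounds of {E, N, Q}: T, U.
The least among these is U.

U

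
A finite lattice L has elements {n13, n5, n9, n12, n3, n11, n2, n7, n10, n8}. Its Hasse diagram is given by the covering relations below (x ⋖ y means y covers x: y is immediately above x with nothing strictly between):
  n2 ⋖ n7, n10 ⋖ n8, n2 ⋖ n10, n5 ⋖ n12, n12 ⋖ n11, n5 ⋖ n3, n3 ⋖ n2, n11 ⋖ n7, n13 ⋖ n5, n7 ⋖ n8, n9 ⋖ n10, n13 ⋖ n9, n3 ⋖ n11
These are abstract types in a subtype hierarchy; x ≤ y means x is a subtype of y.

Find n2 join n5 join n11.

Common upper bounds of {n2, n5, n11}: n7, n8.
The least among these is n7.

n7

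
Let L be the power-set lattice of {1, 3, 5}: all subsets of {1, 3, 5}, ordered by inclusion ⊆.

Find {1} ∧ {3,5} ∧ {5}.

Common lower bounds of {{1}, {3,5}, {5}}: ∅.
The greatest among these is ∅.

∅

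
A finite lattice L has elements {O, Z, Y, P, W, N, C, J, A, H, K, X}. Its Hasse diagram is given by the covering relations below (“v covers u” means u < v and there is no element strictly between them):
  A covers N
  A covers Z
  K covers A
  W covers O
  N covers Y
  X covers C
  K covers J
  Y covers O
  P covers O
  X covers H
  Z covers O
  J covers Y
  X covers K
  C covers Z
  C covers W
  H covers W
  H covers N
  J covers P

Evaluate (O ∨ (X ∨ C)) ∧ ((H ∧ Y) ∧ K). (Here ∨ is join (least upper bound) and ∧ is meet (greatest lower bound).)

X ∨ C = X
O ∨ X = X
H ∧ Y = Y
Y ∧ K = Y
X ∧ Y = Y

Y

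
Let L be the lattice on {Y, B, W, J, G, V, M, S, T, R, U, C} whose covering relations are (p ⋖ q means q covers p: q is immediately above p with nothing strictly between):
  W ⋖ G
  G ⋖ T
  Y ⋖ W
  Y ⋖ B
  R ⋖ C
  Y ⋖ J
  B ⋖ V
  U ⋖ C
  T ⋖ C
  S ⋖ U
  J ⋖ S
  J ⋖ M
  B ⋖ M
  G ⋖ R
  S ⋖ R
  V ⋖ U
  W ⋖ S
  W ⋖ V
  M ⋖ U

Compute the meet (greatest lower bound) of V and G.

W

Common lower bounds of {V, G}: W, Y.
The greatest among these is W.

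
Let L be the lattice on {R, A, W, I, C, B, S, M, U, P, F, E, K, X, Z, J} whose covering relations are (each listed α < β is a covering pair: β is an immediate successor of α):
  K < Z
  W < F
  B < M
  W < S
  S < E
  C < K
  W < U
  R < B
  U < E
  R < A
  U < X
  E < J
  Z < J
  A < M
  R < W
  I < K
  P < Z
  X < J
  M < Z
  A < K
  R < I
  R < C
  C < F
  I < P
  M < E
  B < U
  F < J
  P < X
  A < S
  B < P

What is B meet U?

Common lower bounds of {B, U}: B, R.
The greatest among these is B.

B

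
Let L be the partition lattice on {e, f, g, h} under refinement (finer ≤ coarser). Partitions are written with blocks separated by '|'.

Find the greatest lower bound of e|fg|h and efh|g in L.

The meet (common refinement) of e|fg|h and efh|g intersects blocks pairwise, giving e|f|g|h.

e|f|g|h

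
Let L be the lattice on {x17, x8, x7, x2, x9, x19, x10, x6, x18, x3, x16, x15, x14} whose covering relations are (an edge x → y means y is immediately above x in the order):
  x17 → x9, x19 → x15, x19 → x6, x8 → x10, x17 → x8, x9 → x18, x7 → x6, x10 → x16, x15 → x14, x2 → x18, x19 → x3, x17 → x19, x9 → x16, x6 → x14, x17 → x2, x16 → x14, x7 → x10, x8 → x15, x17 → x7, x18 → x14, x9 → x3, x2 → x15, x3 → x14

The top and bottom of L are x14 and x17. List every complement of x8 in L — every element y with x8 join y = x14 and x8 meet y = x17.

x18, x3, x6

Need y with x8 ∨ y = x14 and x8 ∧ y = x17.
Checking each element gives: x18, x3, x6.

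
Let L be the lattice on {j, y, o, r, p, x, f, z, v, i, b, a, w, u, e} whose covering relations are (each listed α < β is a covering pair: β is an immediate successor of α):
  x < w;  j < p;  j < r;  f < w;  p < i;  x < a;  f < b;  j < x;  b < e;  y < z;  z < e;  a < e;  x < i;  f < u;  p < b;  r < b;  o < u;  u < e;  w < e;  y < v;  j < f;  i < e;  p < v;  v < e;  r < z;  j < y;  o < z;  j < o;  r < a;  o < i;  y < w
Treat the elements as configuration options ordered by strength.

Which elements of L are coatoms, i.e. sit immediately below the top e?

a, b, i, u, v, w, z

The coatoms are exactly the elements covered by e: a, b, i, u, v, w, z.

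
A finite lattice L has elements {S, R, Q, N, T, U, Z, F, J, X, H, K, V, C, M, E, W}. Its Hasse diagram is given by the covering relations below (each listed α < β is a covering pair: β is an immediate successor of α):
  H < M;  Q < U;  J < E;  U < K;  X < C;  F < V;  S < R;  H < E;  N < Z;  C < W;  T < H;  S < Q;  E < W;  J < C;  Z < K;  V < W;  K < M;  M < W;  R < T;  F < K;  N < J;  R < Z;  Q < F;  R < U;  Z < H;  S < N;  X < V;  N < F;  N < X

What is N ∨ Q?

Common upper bounds of {N, Q}: F, K, M, V, W.
The least among these is F.

F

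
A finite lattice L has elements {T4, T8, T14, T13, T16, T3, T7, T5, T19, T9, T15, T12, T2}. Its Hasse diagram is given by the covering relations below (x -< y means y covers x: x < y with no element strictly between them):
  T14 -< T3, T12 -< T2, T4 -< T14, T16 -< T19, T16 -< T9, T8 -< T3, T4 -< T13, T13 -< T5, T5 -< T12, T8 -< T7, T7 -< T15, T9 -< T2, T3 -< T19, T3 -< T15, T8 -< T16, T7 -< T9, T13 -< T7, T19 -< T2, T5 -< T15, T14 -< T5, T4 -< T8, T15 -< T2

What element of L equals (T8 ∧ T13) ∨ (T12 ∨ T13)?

T8 ∧ T13 = T4
T12 ∨ T13 = T12
T4 ∨ T12 = T12

T12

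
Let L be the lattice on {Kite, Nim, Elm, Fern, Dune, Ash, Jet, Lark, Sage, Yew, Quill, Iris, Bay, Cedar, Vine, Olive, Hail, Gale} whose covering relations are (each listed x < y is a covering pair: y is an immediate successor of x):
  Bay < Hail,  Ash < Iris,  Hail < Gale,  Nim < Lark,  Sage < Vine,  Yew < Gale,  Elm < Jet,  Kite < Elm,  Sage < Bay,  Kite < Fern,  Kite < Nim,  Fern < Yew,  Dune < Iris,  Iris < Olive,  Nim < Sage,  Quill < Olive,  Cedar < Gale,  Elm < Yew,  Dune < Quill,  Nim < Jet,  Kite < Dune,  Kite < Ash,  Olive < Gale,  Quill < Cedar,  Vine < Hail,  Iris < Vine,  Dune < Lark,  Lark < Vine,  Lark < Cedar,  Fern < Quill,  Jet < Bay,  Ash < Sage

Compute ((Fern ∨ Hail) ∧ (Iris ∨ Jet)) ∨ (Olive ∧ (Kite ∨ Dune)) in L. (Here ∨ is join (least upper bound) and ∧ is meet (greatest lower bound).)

Hail

Fern ∨ Hail = Gale
Iris ∨ Jet = Hail
Gale ∧ Hail = Hail
Kite ∨ Dune = Dune
Olive ∧ Dune = Dune
Hail ∨ Dune = Hail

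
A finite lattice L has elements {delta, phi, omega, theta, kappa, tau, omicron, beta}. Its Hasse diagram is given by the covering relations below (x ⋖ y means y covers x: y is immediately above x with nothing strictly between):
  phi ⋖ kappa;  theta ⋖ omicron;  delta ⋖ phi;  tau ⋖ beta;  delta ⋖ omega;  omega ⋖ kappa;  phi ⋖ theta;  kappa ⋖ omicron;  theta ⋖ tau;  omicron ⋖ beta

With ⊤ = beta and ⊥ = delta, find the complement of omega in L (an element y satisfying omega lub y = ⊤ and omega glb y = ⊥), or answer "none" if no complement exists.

Need y with omega ∨ y = beta and omega ∧ y = delta.
Checking each element gives: tau.

tau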